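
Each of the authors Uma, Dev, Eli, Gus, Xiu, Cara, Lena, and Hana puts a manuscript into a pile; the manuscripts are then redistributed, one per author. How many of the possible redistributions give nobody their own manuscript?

Count assignments avoiding every fixed point. For any j of the 8 authors fixed to their own manuscript, the other 8−j can be arranged in (8−j)! ways.
By inclusion–exclusion this is Σ_{j=0}^{8} (−1)^j C(8,j)·(8−j)!.
Computing: 40320 − 40320 + 20160 − 6720 + 1680 − 336 + 56 − 8 + 1 = 14833.

14833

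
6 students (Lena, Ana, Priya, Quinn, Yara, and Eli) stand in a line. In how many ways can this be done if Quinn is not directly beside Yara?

480

There are 6! = 720 arrangements in all. If Quinn and Yara are adjacent, merging them into one block gives 2·(5)! = 240 arrangements.
So 720 − 240 = 480 arrangements keep them apart.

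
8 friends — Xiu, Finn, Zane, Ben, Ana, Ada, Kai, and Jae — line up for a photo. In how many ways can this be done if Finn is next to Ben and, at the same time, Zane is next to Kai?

Treat {Finn,Ben} as one block (2 orders) and {Zane,Kai} as another (2 orders).
That leaves 6 units to arrange: 2 × 2 × 6! = 4 × 720 = 2880.

2880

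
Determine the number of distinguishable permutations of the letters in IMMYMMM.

IMMYMMM has 7 letters with M appearing 5 times.
The number of distinct arrangements is 7!/(5!) = 5040/120 = 42.

42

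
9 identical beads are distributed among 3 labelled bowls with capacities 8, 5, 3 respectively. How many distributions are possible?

23

By stars and bars, unrestricted non-negative solutions to x_1+…+x_3 = 9 number C(9+2,2) = 55.
Subtract solutions that violate a single cap (substitute x_i' = x_i − (cap_i+1)): x_1 ≥ 9 gives C(2,2) = 1; x_2 ≥ 6 gives C(5,2) = 10; x_3 ≥ 4 gives C(7,2) = 21. Together 32.
No two caps can be exceeded simultaneously, so the pair terms are all 0.
By inclusion–exclusion the count is 55 − 32 + 0 = 23.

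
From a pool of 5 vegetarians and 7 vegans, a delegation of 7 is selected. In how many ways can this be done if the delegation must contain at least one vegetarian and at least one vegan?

791

With no constraint there are C(12,7) = 792 possible selections.
Subtract selections that omit an entire group: no vegetarians → C(7,7) = 1; no vegans → C(5,7) = 0.
Both groups omitted at once is impossible, so 792 − 1 = 791.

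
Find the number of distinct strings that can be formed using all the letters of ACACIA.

60

ACACIA has 6 letters with A appearing 3 times and C appearing twice.
Dividing 6! = 720 by 3!·2! = 12 for the repeated letters gives 60.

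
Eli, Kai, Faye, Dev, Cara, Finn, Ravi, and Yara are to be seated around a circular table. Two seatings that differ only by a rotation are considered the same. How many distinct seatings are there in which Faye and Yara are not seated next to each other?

All circular seatings of 8 people number (7)! = 5040.
Seatings with Faye beside Yara: treat them as a block with 2 internal orders, giving 2 × (6)! = 1440.
Subtracting, 5040 − 1440 = 3600.

3600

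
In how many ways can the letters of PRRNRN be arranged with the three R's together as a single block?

Treat the 3 copies of R as a single block. The multiset to arrange is then {RRR, N, N, P}, 4 items in all.
That gives (4)!/(2!) = 12 arrangements.

12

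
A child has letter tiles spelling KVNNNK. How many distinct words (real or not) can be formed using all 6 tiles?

Letter multiplicities in KVNNNK: K×2, N×3, V×1.
So there are 6! / (3!·2!) = 60 distinguishable arrangements.

60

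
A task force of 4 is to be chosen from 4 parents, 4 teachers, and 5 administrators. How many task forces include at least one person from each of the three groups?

400

Total 4-person selections from all 13: C(13,4) = 715.
Selections missing a whole group: no parents → C(9,4) = 126; no teachers → C(9,4) = 126; no administrators → C(8,4) = 70.
Add back selections omitting two groups (i.e. drawn from a single group): C(4,4) + C(4,4) + C(5,4) = 7.
By inclusion–exclusion: 715 − 322 + 7 = 400.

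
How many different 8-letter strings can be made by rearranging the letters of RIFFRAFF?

The 8 letters of RIFFRAFF have repeats: F appearing 4 times and R appearing twice.
The number of distinct arrangements is 8!/(4!·2!) = 40320/48 = 840.

840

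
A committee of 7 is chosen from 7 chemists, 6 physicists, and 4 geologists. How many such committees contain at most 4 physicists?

19107

Split by how many physicists are chosen (0 through 4).
Sum: C(6,0)·C(11,7) + C(6,1)·C(11,6) + C(6,2)·C(11,5) + C(6,3)·C(11,4) + C(6,4)·C(11,3) = 330 + 2772 + 6930 + 6600 + 2475 = 19107.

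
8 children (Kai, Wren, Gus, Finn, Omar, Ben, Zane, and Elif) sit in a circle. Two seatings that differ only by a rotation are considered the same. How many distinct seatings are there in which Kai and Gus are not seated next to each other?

All circular seatings of 8 people number (7)! = 5040.
Seatings with Kai beside Gus: treat them as a block with 2 internal orders, giving 2 × (6)! = 1440.
Subtracting, 5040 − 1440 = 3600.

3600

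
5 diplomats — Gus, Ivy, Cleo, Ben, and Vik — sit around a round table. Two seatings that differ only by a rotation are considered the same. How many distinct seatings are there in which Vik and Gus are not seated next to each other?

12

Without the restriction there are (4)! = 24 seatings.
Seatings with Vik beside Gus: treat them as a block with 2 internal orders, giving 2 × (3)! = 12.
Subtracting, 24 − 12 = 12.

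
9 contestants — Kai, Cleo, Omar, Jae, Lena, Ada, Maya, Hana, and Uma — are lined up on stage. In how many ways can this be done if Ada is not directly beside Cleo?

282240

There are 9! = 362880 arrangements in all. If Ada and Cleo are adjacent, merging them into one block gives 2·(8)! = 80640 arrangements.
Complementary counting: 362880 − 80640 = 282240.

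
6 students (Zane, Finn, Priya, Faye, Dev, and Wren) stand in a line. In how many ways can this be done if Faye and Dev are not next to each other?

There are 6! = 720 arrangements in all. If Faye and Dev are adjacent, merging them into one block gives 2·(5)! = 240 arrangements.
Complementary counting: 720 − 240 = 480.

480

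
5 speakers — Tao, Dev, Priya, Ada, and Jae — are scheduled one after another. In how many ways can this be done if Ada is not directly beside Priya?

There are 5! = 120 arrangements in all. If Ada and Priya are adjacent, merging them into one block gives 2·(4)! = 48 arrangements.
So 120 − 48 = 72 arrangements keep them apart.

72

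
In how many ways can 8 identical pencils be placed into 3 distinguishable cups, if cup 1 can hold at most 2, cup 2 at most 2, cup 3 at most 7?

By stars and bars, unrestricted non-negative solutions to x_1+…+x_3 = 8 number C(8+2,2) = 45.
Subtract solutions that violate a single cap (substitute x_i' = x_i − (cap_i+1)): x_1 ≥ 3 gives C(7,2) = 21; x_2 ≥ 3 gives C(7,2) = 21; x_3 ≥ 8 gives C(2,2) = 1. Together 43.
Add back pairs where two caps are both exceeded: 6 + 0 + 0 = 6.
By inclusion–exclusion the count is 45 − 43 + 6 = 8.

8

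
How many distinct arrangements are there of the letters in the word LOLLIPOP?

The 8 letters of LOLLIPOP have repeats: L appearing 3 times, O appearing twice, and P appearing twice.
Dividing 8! = 40320 by 3!·2!·2! = 24 for the repeated letters gives 1680.

1680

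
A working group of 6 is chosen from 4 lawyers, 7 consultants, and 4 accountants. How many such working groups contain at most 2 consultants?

1890

Split by how many consultants are chosen (0 through 2).
Sum: C(7,0)·C(8,6) + C(7,1)·C(8,5) + C(7,2)·C(8,4) = 28 + 392 + 1470 = 1890.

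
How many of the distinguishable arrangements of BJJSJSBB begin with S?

Fix S in the first position and arrange the remaining 7 letters.
Those 7 letters have B appearing 3 times and J appearing 3 times, giving (7)!/(3!·3!) = 140.

140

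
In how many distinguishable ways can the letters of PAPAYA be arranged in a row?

60

The 6 letters of PAPAYA have repeats: A appearing 3 times and P appearing twice.
So there are 6! / (3!·2!) = 60 distinguishable arrangements.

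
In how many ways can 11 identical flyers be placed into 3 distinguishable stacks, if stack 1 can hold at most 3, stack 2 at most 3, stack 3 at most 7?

Without the upper bounds there are C(13,2) = 78 ways to split 11 among 3 stacks.
Subtract solutions that violate a single cap (substitute x_i' = x_i − (cap_i+1)): x_1 ≥ 4 gives C(9,2) = 36; x_2 ≥ 4 gives C(9,2) = 36; x_3 ≥ 8 gives C(5,2) = 10. Together 82.
Add back pairs where two caps are both exceeded: 10 + 0 + 0 = 10.
By inclusion–exclusion the count is 78 − 82 + 10 = 6.

6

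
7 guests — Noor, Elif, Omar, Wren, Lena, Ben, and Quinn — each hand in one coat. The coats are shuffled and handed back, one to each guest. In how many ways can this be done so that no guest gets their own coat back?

1854

Let Aᵢ be the assignments in which guest i gets their own coat. We want the size of the complement of A₁∪…∪A_7.
By inclusion–exclusion this is Σ_{j=0}^{7} (−1)^j C(7,j)·(7−j)!.
Computing: 5040 − 5040 + 2520 − 840 + 210 − 42 + 7 − 1 = 1854.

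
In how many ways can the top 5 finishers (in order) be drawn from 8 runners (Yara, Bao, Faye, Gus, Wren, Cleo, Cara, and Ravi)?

6720

There are 8 choices for 1st place, 7 for 2nd, and so on down to 4 for position 5.
That gives 8 × 7 × 6 × 5 × 4 = 6720.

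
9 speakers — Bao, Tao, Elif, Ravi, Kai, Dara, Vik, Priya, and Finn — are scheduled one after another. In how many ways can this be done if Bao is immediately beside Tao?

80640

Treat {Bao, Tao} as a single unit. There are 8 units to order, and the pair itself can be ordered 2 ways.
So the count is 2·(8)! = 80640.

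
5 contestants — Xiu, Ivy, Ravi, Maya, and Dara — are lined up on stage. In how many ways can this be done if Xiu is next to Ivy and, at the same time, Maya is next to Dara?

Treat {Xiu,Ivy} as one block (2 orders) and {Maya,Dara} as another (2 orders).
That leaves 3 units to arrange: 2 × 2 × 3! = 4 × 6 = 24.

24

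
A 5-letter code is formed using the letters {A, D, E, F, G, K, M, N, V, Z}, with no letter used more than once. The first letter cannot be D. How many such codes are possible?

27216

The first letter has 10−1 = 9 choices (anything except D).
The remaining 4 letters are filled from the other 9 symbols without repetition: 9 × 8 × 7 × 6 = 3024.
Total: 9 × 3024 = 27216.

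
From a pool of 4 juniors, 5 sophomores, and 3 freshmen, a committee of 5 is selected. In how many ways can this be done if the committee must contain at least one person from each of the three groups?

590

Total 5-person selections from all 12: C(12,5) = 792.
Subtract selections that omit an entire group: no juniors → C(8,5) = 56; no sophomores → C(7,5) = 21; no freshmen → C(9,5) = 126.
Add back selections omitting two groups (i.e. drawn from a single group): C(4,5) + C(5,5) + C(3,5) = 1.
By inclusion–exclusion: 792 − 203 + 1 = 590.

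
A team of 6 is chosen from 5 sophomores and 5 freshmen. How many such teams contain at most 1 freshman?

5

Split by how many freshmen are chosen (0 through 1).
Sum: C(5,0)·C(5,6) + C(5,1)·C(5,5) = 0 + 5 = 5.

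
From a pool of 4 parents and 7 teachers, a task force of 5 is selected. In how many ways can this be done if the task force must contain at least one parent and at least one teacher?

441

Total 5-person selections from all 11: C(11,5) = 462.
Subtract selections that omit an entire group: no parents → C(7,5) = 21; no teachers → C(4,5) = 0.
Both groups omitted at once is impossible, so 462 − 21 = 441.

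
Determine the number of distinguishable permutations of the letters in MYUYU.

30

Letter multiplicities in MYUYU: M×1, U×2, Y×2.
The number of distinct arrangements is 5!/(2!·2!) = 120/4 = 30.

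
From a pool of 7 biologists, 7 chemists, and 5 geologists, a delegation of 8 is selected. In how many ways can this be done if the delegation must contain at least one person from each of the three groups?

With no constraint there are C(19,8) = 75582 possible selections.
Selections missing a whole group: no biologists → C(12,8) = 495; no chemists → C(12,8) = 495; no geologists → C(14,8) = 3003.
Add back selections omitting two groups (i.e. drawn from a single group): C(7,8) + C(7,8) + C(5,8) = 0.
By inclusion–exclusion: 75582 − 3993 + 0 = 71589.

71589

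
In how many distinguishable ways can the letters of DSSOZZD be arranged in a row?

630

DSSOZZD has 7 letters with D appearing twice, S appearing twice, and Z appearing twice.
Dividing 7! = 5040 by 2!·2!·2! = 8 for the repeated letters gives 630.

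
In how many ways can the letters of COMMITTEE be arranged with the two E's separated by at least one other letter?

35280

There are 9!/(2!·2!·2!) = 45360 arrangements of COMMITTEE in total.
If the two E's are adjacent, glue them into one block, leaving 8 items to arrange: (8)!/(2!·2!) = 10080 ways.
Hence 45360 − 10080 = 35280.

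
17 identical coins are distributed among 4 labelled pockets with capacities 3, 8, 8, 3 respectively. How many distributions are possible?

Ignoring the caps, the number of non-negative solutions to x_1+…+x_4 = 17 is C(20,3) = 1140.
Subtract solutions that violate a single cap (substitute x_i' = x_i − (cap_i+1)): x_1 ≥ 4 gives C(16,3) = 560; x_2 ≥ 9 gives C(11,3) = 165; x_3 ≥ 9 gives C(11,3) = 165; x_4 ≥ 4 gives C(16,3) = 560. Together 1450.
Add back pairs where two caps are both exceeded: 35 + 35 + 220 + 0 + 35 + 35 = 360.
Subtract triples: 0 + 1 + 1 + 0 = 2.
By inclusion–exclusion the count is 1140 − 1450 + 360 − 2 = 48.

48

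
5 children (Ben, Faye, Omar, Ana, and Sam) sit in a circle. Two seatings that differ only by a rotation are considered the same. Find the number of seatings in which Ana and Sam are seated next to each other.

Treat {Ana, Sam} as one unit (2 internal orders) and seat the resulting 4 units around the table: (3)! circular arrangements.
So 2 × (3)! = 2 × 6 = 12.

12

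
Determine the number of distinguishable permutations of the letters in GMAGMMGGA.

1260

GMAGMMGGA has 9 letters with A appearing twice, G appearing 4 times, and M appearing 3 times.
The number of distinct arrangements is 9!/(4!·3!·2!) = 362880/288 = 1260.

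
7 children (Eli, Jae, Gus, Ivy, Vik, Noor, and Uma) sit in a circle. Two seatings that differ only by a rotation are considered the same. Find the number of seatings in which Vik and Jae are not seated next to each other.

480

All circular seatings of 7 people number (6)! = 720.
Those with Vik next to Jae: fuse the pair into one unit and seat 6 units around a circle — 2·(5)! = 240.
Subtracting, 720 − 240 = 480.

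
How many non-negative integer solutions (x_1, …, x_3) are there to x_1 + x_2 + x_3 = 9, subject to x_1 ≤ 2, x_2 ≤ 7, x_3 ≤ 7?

Without the upper bounds there are C(11,2) = 55 ways to split 9 among 3 variables.
Subtract solutions that violate a single cap (substitute x_i' = x_i − (cap_i+1)): x_1 ≥ 3 gives C(8,2) = 28; x_2 ≥ 8 gives C(3,2) = 3; x_3 ≥ 8 gives C(3,2) = 3. Together 34.
No two caps can be exceeded simultaneously, so the pair terms are all 0.
By inclusion–exclusion the count is 55 − 34 + 0 = 21.

21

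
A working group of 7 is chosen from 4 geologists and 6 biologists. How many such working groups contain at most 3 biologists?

Split by how many biologists are chosen (0 through 3).
Sum: C(6,0)·C(4,7) + C(6,1)·C(4,6) + C(6,2)·C(4,5) + C(6,3)·C(4,4) = 0 + 0 + 0 + 20 = 20.

20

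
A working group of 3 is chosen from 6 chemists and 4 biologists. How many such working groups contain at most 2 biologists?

Split by how many biologists are chosen (0 through 2).
Sum: C(4,0)·C(6,3) + C(4,1)·C(6,2) + C(4,2)·C(6,1) = 20 + 60 + 36 = 116.

116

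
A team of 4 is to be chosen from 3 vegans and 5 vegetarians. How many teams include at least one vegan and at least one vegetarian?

65

Unrestricted: C(8,4) = 70 ways to pick any 4 of the 8.
Selections missing a whole group: no vegans → C(5,4) = 5; no vegetarians → C(3,4) = 0.
Both groups omitted at once is impossible, so 70 − 5 = 65.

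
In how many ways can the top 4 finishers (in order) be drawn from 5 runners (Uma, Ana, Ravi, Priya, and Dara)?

120

There are 5 choices for 1st place, 4 for 2nd, and so on down to 2 for position 4.
That gives 5 × 4 × 3 × 2 = 120.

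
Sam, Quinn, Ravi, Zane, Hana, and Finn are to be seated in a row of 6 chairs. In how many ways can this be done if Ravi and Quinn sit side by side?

240

Treat {Ravi, Quinn} as a single unit. There are 5 units to order, and the pair itself can be ordered 2 ways.
That gives 2 × 5! = 2 × 120 = 240.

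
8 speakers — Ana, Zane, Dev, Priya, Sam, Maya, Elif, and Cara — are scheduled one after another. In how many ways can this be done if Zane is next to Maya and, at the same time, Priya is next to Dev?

Treat {Zane,Maya} as one block (2 orders) and {Priya,Dev} as another (2 orders).
That leaves 6 units to arrange: 2 × 2 × 6! = 4 × 720 = 2880.

2880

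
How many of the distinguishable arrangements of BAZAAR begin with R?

Fix R in the first position and arrange the remaining 5 letters.
Those 5 letters have A appearing 3 times, giving (5)!/(3!) = 20.

20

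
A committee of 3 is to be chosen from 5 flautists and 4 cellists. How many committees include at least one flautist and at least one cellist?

With no constraint there are C(9,3) = 84 possible selections.
Selections missing a whole group: no flautists → C(4,3) = 4; no cellists → C(5,3) = 10.
Both groups omitted at once is impossible, so 84 − 14 = 70.

70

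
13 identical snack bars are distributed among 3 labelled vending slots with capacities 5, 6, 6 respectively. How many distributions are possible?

15

Without the upper bounds there are C(15,2) = 105 ways to split 13 among 3 vending slots.
Subtract solutions that violate a single cap (substitute x_i' = x_i − (cap_i+1)): x_1 ≥ 6 gives C(9,2) = 36; x_2 ≥ 7 gives C(8,2) = 28; x_3 ≥ 7 gives C(8,2) = 28. Together 92.
Add back pairs where two caps are both exceeded: 1 + 1 + 0 = 2.
By inclusion–exclusion the count is 105 − 92 + 2 = 15.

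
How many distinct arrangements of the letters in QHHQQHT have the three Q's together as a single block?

Treat the 3 copies of Q as a single block. The multiset to arrange is then {QQQ, H, H, H, T}, 5 items in all.
That gives (5)!/(3!) = 20 arrangements.

20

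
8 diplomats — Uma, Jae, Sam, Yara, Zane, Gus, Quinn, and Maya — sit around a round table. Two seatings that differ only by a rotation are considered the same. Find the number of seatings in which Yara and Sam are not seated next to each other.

3600

Without the restriction there are (7)! = 5040 seatings.
Those with Yara next to Sam: fuse the pair into one unit and seat 7 units around a circle — 2·(6)! = 1440.
Subtracting, 5040 − 1440 = 3600.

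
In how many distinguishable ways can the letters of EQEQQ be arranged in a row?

The 5 letters of EQEQQ have repeats: E appearing twice and Q appearing 3 times.
So there are 5! / (3!·2!) = 10 distinguishable arrangements.

10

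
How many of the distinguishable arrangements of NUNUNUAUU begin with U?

With the first slot taken by U, it remains to arrange the other 8 letters (NNUNUAUU).
Those 8 letters have N appearing 3 times and U appearing 4 times, giving (8)!/(4!·3!) = 280.

280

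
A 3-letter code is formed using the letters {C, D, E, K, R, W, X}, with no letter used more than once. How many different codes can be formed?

210

With no repetition, fill the 3 letters in order: 7 choices, then 6, down to 5.
7 × 6 × 5 = 210.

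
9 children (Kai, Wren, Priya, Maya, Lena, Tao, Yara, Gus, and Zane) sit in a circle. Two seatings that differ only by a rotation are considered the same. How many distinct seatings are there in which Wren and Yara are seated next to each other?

Treat {Wren, Yara} as one unit (2 internal orders) and seat the resulting 8 units around the table: (7)! circular arrangements.
So 2 × (7)! = 2 × 5040 = 10080.

10080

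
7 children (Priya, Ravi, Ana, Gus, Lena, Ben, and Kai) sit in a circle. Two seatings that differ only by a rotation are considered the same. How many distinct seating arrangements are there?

720

Around a circle, 7 distinct people have 7!/7 = (6)! = 720 rotationally distinct seatings.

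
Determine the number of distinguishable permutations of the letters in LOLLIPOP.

Letter multiplicities in LOLLIPOP: I×1, L×3, O×2, P×2.
Dividing 8! = 40320 by 3!·2!·2! = 24 for the repeated letters gives 1680.

1680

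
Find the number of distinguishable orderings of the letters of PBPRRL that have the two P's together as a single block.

60

Treat the 2 copies of P as a single block. The multiset to arrange is then {PP, B, L, R, R}, 5 items in all.
That gives (5)!/(2!) = 60 arrangements.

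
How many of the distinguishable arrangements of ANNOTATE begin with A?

Fix A in the first position and arrange the remaining 7 letters.
Those 7 letters have N appearing twice and T appearing twice, giving (7)!/(2!·2!) = 1260.

1260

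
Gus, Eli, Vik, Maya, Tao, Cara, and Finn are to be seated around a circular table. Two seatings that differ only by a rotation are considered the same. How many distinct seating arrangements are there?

720

Fix one person's seat to break rotational symmetry; the remaining 6 people can be arranged in (6)! = 720 ways.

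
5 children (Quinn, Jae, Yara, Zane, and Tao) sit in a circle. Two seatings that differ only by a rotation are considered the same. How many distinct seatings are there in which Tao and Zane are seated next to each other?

12

Treat {Tao, Zane} as one unit (2 internal orders) and seat the resulting 4 units around the table: (3)! circular arrangements.
So 2 × (3)! = 2 × 6 = 12.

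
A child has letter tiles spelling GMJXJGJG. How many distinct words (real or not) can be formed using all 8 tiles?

Letter multiplicities in GMJXJGJG: G×3, J×3, M×1, X×1.
Dividing 8! = 40320 by 3!·3! = 36 for the repeated letters gives 1120.

1120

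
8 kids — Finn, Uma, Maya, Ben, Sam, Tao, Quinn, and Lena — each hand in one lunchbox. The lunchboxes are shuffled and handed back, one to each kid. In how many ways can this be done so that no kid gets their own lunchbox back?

Count assignments avoiding every fixed point. For any j of the 8 kids fixed to their own lunchbox, the other 8−j can be arranged in (8−j)! ways.
By inclusion–exclusion this is Σ_{j=0}^{8} (−1)^j C(8,j)·(8−j)!.
Computing: 40320 − 40320 + 20160 − 6720 + 1680 − 336 + 56 − 8 + 1 = 14833.

14833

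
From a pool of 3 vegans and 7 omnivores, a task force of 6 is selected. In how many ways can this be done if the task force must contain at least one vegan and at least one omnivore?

203

Unrestricted: C(10,6) = 210 ways to pick any 6 of the 10.
Subtract selections that omit an entire group: no vegans → C(7,6) = 7; no omnivores → C(3,6) = 0.
Both groups omitted at once is impossible, so 210 − 7 = 203.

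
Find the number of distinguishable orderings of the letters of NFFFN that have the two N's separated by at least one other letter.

Total arrangements of NFFFN: 5!/(3!·2!) = 10.
Arrangements with the N's together: treat NN as one letter, giving (4)!/(3!) = 4.
Subtracting, 10 − 4 = 6 arrangements keep the N's apart.

6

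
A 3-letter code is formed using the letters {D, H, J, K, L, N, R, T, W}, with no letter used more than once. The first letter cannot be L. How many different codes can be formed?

448

The first letter has 9−1 = 8 choices (anything except L).
The remaining 2 letters are filled from the other 8 symbols without repetition: 8 × 7 = 56.
Total: 8 × 56 = 448.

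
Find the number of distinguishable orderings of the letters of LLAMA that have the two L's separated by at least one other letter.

There are 5!/(2!·2!) = 30 arrangements of LLAMA in total.
If the two L's are adjacent, glue them into one block, leaving 4 items to arrange: (4)!/(2!) = 12 ways.
Hence 30 − 12 = 18.

18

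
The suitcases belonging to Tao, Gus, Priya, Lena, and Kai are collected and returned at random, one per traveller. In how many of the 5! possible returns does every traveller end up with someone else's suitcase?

44

This is the derangement count D_5: permutations of 5 items with no fixed point.
By inclusion–exclusion this is Σ_{j=0}^{5} (−1)^j C(5,j)·(5−j)!.
Computing: 120 − 120 + 60 − 20 + 5 − 1 = 44.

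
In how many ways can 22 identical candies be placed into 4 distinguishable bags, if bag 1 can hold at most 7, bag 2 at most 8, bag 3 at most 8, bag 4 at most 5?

Ignoring the caps, the number of non-negative solutions to x_1+…+x_4 = 22 is C(25,3) = 2300.
Subtract solutions that violate a single cap (substitute x_i' = x_i − (cap_i+1)): x_1 ≥ 8 gives C(17,3) = 680; x_2 ≥ 9 gives C(16,3) = 560; x_3 ≥ 9 gives C(16,3) = 560; x_4 ≥ 6 gives C(19,3) = 969. Together 2769.
Add back pairs where two caps are both exceeded: 56 + 56 + 165 + 35 + 120 + 120 = 552.
By inclusion–exclusion the count is 2300 − 2769 + 552 = 83.

83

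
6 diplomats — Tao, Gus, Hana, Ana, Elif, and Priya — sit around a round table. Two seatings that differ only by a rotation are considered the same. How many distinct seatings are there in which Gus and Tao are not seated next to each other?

All circular seatings of 6 people number (5)! = 120.
Those with Gus next to Tao: fuse the pair into one unit and seat 5 units around a circle — 2·(4)! = 48.
Subtracting, 120 − 48 = 72.

72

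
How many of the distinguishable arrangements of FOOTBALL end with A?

1260

With the last slot taken by A, it remains to arrange the other 7 letters (FOOTBLL).
Those 7 letters have L appearing twice and O appearing twice, giving (7)!/(2!·2!) = 1260.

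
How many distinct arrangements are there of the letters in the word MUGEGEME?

1680

MUGEGEME has 8 letters with E appearing 3 times, G appearing twice, and M appearing twice.
The number of distinct arrangements is 8!/(3!·2!·2!) = 40320/24 = 1680.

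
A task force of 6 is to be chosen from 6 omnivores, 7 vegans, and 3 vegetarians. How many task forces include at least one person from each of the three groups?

6006

With no constraint there are C(16,6) = 8008 possible selections.
Subtract selections that omit an entire group: no omnivores → C(10,6) = 210; no vegans → C(9,6) = 84; no vegetarians → C(13,6) = 1716.
Add back selections omitting two groups (i.e. drawn from a single group): C(6,6) + C(7,6) + C(3,6) = 8.
By inclusion–exclusion: 8008 − 2010 + 8 = 6006.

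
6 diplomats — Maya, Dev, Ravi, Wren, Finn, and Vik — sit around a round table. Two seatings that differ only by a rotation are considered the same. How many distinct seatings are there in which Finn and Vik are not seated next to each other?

72

All circular seatings of 6 people number (5)! = 120.
Seatings with Finn beside Vik: treat them as a block with 2 internal orders, giving 2 × (4)! = 48.
Subtracting, 120 − 48 = 72.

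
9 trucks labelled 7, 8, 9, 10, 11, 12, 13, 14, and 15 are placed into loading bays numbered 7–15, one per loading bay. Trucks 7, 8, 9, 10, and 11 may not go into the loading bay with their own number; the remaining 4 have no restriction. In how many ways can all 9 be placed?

205056

Let Aᵢ (for 7 ≤ i ≤ 11) be the placements that put truck i in its forbidden loading bay. Any j of these fix j positions, leaving (9−j)! ways to fill the rest, and there are C(5,j) ways to pick which j.
By inclusion–exclusion, the number of valid placements is Σ_{j=0}^{5} (−1)^j C(5,j)·(9−j)!.
Computing: 362880 − 201600 + 50400 − 7200 + 600 − 24 = 205056.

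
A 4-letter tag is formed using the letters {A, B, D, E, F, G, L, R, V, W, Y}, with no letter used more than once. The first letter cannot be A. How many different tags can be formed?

The first letter has 11−1 = 10 choices (anything except A).
The remaining 3 letters are filled from the other 10 symbols without repetition: 10 × 9 × 8 = 720.
Total: 10 × 720 = 7200.

7200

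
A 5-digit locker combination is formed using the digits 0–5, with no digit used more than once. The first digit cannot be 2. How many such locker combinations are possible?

The first digit has 6−1 = 5 choices (anything except 2).
The remaining 4 digits are filled from the other 5 symbols without repetition: 5 × 4 × 3 × 2 = 120.
Total: 5 × 120 = 600.

600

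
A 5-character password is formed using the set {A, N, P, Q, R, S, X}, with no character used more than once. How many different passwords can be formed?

With no repetition, fill the 5 characters in order: 7 choices, then 6, down to 3.
That product is 7 × 6 × 5 × 4 × 3 = 2520.

2520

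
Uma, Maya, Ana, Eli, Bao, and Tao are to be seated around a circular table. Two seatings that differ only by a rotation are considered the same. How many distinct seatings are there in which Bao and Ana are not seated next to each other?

72

All circular seatings of 6 people number (5)! = 120.
Seatings with Bao beside Ana: treat them as a block with 2 internal orders, giving 2 × (4)! = 48.
Subtracting, 120 − 48 = 72.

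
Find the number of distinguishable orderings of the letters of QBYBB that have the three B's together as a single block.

6

Treat the 3 copies of B as a single block. The multiset to arrange is then {BBB, Q, Y}, 3 items in all.
All 3 items are distinct, so there are (3)! = 6 arrangements.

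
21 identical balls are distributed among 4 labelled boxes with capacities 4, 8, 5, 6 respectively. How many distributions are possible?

Ignoring the caps, the number of non-negative solutions to x_1+…+x_4 = 21 is C(24,3) = 2024.
Subtract solutions that violate a single cap (substitute x_i' = x_i − (cap_i+1)): x_1 ≥ 5 gives C(19,3) = 969; x_2 ≥ 9 gives C(15,3) = 455; x_3 ≥ 6 gives C(18,3) = 816; x_4 ≥ 7 gives C(17,3) = 680. Together 2920.
Add back pairs where two caps are both exceeded: 120 + 286 + 220 + 84 + 56 + 165 = 931.
Subtract triples: 4 + 1 + 20 + 0 = 25.
By inclusion–exclusion the count is 2024 − 2920 + 931 − 25 = 10.

10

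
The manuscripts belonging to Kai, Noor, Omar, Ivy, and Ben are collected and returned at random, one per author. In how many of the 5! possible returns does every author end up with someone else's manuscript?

44

Count assignments avoiding every fixed point. For any j of the 5 authors fixed to their own manuscript, the other 5−j can be arranged in (5−j)! ways.
By inclusion–exclusion this is Σ_{j=0}^{5} (−1)^j C(5,j)·(5−j)!.
Computing: 120 − 120 + 60 − 20 + 5 − 1 = 44.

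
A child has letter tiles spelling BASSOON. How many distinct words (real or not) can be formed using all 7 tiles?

BASSOON has 7 letters with O appearing twice and S appearing twice.
The number of distinct arrangements is 7!/(2!·2!) = 5040/4 = 1260.

1260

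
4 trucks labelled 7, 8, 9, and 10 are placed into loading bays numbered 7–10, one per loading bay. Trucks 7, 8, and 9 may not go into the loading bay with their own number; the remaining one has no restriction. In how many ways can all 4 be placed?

11

Let Aᵢ (for i ∈ {7, 8, 9}) be the placements that put truck i in its forbidden loading bay. Any j of these fix j positions, leaving (4−j)! ways to fill the rest, and there are C(3,j) ways to pick which j.
By inclusion–exclusion, the number of valid placements is Σ_{j=0}^{3} (−1)^j C(3,j)·(4−j)!.
Computing: 24 − 18 + 6 − 1 = 11.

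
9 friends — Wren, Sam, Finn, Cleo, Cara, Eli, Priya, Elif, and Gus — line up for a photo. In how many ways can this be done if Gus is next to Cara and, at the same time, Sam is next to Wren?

Treat {Gus,Cara} as one block (2 orders) and {Sam,Wren} as another (2 orders).
That leaves 7 units to arrange: 2 × 2 × 7! = 4 × 5040 = 20160.

20160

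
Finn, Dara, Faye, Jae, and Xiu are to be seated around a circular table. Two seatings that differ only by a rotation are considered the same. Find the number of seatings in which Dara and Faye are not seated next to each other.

12

Without the restriction there are (4)! = 24 seatings.
Those with Dara next to Faye: fuse the pair into one unit and seat 4 units around a circle — 2·(3)! = 12.
Subtracting, 24 − 12 = 12.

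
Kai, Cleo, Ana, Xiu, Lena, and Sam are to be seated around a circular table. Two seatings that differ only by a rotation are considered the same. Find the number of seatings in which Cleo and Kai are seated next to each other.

Treat {Cleo, Kai} as one unit (2 internal orders) and seat the resulting 5 units around the table: (4)! circular arrangements.
So 2 × (4)! = 2 × 24 = 48.

48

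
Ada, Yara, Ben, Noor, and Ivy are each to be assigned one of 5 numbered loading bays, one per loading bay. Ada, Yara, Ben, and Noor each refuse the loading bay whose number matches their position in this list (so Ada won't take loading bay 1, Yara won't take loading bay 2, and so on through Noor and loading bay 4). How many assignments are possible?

53

Let Aᵢ (for 1 ≤ i ≤ 4) be the placements that put person i in their forbidden loading bay. Any j of these fix j positions, leaving (5−j)! ways to fill the rest, and there are C(4,j) ways to pick which j.
By inclusion–exclusion, the number of valid placements is Σ_{j=0}^{4} (−1)^j C(4,j)·(5−j)!.
Computing: 120 − 96 + 36 − 8 + 1 = 53.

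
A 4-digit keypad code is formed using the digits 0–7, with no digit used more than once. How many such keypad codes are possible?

Choose and order 4 of the 8 symbols: the first digit has 8 options, the next 7, then 6, 5.
That product is 8 × 7 × 6 × 5 = 1680.

1680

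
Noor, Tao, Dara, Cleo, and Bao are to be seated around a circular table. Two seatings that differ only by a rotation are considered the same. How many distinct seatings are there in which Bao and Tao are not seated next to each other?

12

All circular seatings of 5 people number (4)! = 24.
Seatings with Bao beside Tao: treat them as a block with 2 internal orders, giving 2 × (3)! = 12.
Subtracting, 24 − 12 = 12.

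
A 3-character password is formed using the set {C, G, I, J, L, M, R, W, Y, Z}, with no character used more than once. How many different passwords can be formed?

720

This is a permutation of 3 out of 10: P(10,3) = 10!/7!.
That product is 10 × 9 × 8 = 720.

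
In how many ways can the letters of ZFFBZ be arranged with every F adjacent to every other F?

Treat the 2 copies of F as a single block. The multiset to arrange is then {FF, B, Z, Z}, 4 items in all.
That gives (4)!/(2!) = 12 arrangements.

12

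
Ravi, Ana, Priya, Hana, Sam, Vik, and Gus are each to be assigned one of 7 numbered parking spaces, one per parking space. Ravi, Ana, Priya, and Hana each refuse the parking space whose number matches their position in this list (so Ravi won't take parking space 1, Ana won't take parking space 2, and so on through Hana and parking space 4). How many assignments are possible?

Let Aᵢ (for 1 ≤ i ≤ 4) be the placements that put person i in their forbidden parking space. Any j of these fix j positions, leaving (7−j)! ways to fill the rest, and there are C(4,j) ways to pick which j.
By inclusion–exclusion, the number of valid placements is Σ_{j=0}^{4} (−1)^j C(4,j)·(7−j)!.
Computing: 5040 − 2880 + 720 − 96 + 6 = 2790.

2790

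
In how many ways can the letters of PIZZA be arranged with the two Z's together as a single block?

24

Treat the 2 copies of Z as a single block. The multiset to arrange is then {ZZ, A, I, P}, 4 items in all.
All 4 items are distinct, so there are (4)! = 24 arrangements.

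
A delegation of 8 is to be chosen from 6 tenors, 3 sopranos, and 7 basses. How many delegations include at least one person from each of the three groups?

11529

Unrestricted: C(16,8) = 12870 ways to pick any 8 of the 16.
Subtract selections that omit an entire group: no tenors → C(10,8) = 45; no sopranos → C(13,8) = 1287; no basses → C(9,8) = 9.
Add back selections omitting two groups (i.e. drawn from a single group): C(6,8) + C(3,8) + C(7,8) = 0.
By inclusion–exclusion: 12870 − 1341 + 0 = 11529.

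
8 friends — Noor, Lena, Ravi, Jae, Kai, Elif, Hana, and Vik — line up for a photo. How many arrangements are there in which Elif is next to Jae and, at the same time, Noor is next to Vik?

2880

Treat {Elif,Jae} as one block (2 orders) and {Noor,Vik} as another (2 orders).
That leaves 6 units to arrange: 2 × 2 × 6! = 4 × 720 = 2880.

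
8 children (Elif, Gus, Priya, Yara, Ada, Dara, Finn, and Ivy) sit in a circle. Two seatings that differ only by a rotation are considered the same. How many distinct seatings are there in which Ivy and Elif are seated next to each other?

1440

Treat {Ivy, Elif} as one unit (2 internal orders) and seat the resulting 7 units around the table: (6)! circular arrangements.
So 2 × (6)! = 2 × 720 = 1440.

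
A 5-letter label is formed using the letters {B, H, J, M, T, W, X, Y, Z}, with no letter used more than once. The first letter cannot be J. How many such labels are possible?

The first letter has 9−1 = 8 choices (anything except J).
The remaining 4 letters are filled from the other 8 symbols without repetition: 8 × 7 × 6 × 5 = 1680.
Total: 8 × 1680 = 13440.

13440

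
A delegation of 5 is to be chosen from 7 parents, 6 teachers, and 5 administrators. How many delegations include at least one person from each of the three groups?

6055

With no constraint there are C(18,5) = 8568 possible selections.
Selections missing a whole group: no parents → C(11,5) = 462; no teachers → C(12,5) = 792; no administrators → C(13,5) = 1287.
Add back selections omitting two groups (i.e. drawn from a single group): C(7,5) + C(6,5) + C(5,5) = 28.
By inclusion–exclusion: 8568 − 2541 + 28 = 6055.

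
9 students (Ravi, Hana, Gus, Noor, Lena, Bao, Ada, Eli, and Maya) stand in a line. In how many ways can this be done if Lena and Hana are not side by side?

There are 9! = 362880 arrangements in all. If Lena and Hana are adjacent, merging them into one block gives 2·(8)! = 80640 arrangements.
Complementary counting: 362880 − 80640 = 282240.

282240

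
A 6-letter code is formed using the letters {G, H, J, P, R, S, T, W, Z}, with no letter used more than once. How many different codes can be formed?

60480

Choose and order 6 of the 9 symbols: the first letter has 9 options, the next 8, and so on down to 4.
9 × 8 × 7 × 6 × 5 × 4 = 60480.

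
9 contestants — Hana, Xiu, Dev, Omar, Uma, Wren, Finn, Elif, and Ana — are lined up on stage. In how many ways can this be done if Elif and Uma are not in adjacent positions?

Of the 9! = 362880 arrangements, those with Elif and Uma adjacent number 2 × 8! = 80640 (treat the pair as a block with 2 internal orders).
So 362880 − 80640 = 282240 arrangements keep them apart.

282240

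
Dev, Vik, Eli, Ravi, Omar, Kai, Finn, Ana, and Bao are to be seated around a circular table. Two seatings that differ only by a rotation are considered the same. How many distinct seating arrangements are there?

40320

Seat Dev anywhere (absorbing the rotational symmetry), then permute the other 8: (8)! = 40320.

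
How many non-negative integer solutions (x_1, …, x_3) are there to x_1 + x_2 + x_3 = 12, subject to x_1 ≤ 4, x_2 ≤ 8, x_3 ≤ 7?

Without the upper bounds there are C(14,2) = 91 ways to split 12 among 3 variables.
Subtract solutions that violate a single cap (substitute x_i' = x_i − (cap_i+1)): x_1 ≥ 5 gives C(9,2) = 36; x_2 ≥ 9 gives C(5,2) = 10; x_3 ≥ 8 gives C(6,2) = 15. Together 61.
No two caps can be exceeded simultaneously, so the pair terms are all 0.
By inclusion–exclusion the count is 91 − 61 + 0 = 30.

30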